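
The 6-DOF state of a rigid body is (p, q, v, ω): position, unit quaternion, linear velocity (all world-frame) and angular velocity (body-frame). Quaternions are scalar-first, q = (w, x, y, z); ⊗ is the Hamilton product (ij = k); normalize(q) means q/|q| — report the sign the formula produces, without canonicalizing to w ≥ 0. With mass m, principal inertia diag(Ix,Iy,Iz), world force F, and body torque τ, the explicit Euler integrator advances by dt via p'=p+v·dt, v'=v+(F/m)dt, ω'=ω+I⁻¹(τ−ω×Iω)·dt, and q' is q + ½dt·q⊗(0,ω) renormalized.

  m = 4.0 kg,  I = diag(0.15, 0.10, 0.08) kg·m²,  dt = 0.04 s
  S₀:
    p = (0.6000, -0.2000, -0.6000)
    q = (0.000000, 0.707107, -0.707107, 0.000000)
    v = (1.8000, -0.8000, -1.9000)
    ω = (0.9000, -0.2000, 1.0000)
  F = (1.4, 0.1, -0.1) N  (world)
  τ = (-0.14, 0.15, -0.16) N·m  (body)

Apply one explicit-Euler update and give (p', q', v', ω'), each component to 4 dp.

p' = (0.6720, -0.2320, -0.6760)
q' = (-0.0156, 0.6927, -0.7210, 0.0099)
v' = (1.8140, -0.7990, -1.9010)
ω' = (0.8616, -0.1652, 0.9155)

linear accel F/m = (0.3500, 0.0250, -0.0250)
new position p' = (0.6720, -0.2320, -0.6760)
v + (F/m)dt = (1.8140, -0.7990, -1.9010)
ω×(Iω) gyroscopic = (0.0040, 0.0630, 0.0090)
α = I⁻¹(τ − ω×Iω) = (-0.9600, 0.8700, -2.1125)
ω' = ω + α·dt = (0.8616, -0.1652, 0.9155)
q⊗(0,ω) = (-0.7778177, -0.7071070, -0.7071070, 0.4949749)
q + ½dt·q⊗(0,ω), renormalized = (-0.0156, 0.6927, -0.7210, 0.0099)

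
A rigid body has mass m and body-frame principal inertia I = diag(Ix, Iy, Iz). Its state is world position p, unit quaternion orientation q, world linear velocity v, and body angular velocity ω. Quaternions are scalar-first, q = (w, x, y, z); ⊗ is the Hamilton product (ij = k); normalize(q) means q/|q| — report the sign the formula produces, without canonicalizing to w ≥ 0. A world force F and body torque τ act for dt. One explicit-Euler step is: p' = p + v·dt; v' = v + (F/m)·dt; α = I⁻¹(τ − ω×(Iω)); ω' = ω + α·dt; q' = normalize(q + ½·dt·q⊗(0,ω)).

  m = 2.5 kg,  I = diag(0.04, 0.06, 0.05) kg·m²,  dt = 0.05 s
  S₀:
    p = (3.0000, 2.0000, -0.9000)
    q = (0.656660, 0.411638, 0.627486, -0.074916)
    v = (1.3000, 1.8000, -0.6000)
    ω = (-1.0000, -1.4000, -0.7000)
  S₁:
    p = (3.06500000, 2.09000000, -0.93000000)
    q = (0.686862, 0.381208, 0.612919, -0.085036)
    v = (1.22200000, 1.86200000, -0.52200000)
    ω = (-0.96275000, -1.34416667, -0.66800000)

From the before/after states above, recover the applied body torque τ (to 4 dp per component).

Δω = ω₁−ω₀ = (0.03725000, 0.05583333, 0.03200000)
τ = I·(Δω/dt) + ω₀×(Iω₀) = (0.0200, 0.0600, 0.0600)

τ = (0.0200, 0.0600, 0.0600)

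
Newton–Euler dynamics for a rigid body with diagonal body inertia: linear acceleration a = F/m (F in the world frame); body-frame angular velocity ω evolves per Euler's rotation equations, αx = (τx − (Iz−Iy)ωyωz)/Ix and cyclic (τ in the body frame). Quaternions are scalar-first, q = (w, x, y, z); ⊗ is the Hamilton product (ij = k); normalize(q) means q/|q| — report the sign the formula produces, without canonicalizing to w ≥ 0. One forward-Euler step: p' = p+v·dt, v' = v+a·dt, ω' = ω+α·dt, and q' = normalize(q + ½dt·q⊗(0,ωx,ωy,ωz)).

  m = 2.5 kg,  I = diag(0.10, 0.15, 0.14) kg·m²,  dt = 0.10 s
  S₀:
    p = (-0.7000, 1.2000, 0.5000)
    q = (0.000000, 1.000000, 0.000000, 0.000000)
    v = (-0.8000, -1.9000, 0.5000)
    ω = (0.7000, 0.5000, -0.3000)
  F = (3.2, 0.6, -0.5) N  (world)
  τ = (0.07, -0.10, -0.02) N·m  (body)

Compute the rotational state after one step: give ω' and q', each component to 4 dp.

gyro term ω×Iω = (0.0015, 0.0084, 0.0175)
(τ − ω×Iω)/I = (0.6850, -0.7227, -0.2679)
ω + α·dt = (0.7685, 0.4277, -0.3268)
q⊗(0,ω) = (-0.7000000, 0.0000000, 0.3000000, 0.5000000)
q' = normalize(q + ½dt·q⊗(0,ω)) = (-0.0350, 0.9990, 0.0150, 0.0250)

ω' = (0.7685, 0.4277, -0.3268)
q' = (-0.0350, 0.9990, 0.0150, 0.0250)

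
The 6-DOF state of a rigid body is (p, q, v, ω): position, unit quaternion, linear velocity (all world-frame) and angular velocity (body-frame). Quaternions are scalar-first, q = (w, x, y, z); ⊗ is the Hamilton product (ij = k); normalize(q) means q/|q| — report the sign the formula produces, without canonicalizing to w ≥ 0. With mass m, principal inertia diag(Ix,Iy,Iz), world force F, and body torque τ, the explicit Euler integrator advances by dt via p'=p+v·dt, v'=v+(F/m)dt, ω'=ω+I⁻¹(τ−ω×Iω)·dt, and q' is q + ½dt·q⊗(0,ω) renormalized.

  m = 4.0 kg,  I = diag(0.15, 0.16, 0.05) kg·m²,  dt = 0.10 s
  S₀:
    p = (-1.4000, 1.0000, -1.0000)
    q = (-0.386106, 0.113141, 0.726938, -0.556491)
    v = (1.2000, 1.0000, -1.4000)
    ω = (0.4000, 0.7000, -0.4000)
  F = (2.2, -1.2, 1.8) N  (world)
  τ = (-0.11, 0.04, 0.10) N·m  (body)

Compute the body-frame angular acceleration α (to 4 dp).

gyro term ω×Iω = (0.0308, -0.0160, 0.0028)
(τ − ω×Iω)/I = (-0.9387, 0.3500, 1.9440)

α = (-0.9387, 0.3500, 1.9440)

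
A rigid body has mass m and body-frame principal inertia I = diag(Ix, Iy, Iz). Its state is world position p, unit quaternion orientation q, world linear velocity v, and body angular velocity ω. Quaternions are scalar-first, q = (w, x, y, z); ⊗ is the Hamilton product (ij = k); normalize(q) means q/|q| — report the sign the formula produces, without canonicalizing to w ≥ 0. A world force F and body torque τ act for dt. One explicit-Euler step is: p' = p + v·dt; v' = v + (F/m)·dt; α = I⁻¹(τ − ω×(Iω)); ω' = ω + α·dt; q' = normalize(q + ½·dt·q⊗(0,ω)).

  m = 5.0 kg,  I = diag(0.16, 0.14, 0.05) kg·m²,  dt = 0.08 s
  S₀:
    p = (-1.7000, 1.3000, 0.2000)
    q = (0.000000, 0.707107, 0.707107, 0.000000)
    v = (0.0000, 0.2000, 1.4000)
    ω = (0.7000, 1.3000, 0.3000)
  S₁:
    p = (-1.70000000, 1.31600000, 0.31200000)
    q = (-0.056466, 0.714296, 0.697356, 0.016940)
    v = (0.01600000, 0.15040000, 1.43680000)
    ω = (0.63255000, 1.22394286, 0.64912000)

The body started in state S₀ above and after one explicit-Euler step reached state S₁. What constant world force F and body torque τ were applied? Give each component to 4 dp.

rate change Δω = (-0.06745000, -0.07605714, 0.34912000)
applied torque τ = (-0.1700, -0.1100, 0.2000)
v₁ − v₀ = (0.01600000, -0.04960000, 0.03680000)
F = m·Δv/dt = (1.0000, -3.1000, 2.3000)

F = (1.0000, -3.1000, 2.3000)
τ = (-0.1700, -0.1100, 0.2000)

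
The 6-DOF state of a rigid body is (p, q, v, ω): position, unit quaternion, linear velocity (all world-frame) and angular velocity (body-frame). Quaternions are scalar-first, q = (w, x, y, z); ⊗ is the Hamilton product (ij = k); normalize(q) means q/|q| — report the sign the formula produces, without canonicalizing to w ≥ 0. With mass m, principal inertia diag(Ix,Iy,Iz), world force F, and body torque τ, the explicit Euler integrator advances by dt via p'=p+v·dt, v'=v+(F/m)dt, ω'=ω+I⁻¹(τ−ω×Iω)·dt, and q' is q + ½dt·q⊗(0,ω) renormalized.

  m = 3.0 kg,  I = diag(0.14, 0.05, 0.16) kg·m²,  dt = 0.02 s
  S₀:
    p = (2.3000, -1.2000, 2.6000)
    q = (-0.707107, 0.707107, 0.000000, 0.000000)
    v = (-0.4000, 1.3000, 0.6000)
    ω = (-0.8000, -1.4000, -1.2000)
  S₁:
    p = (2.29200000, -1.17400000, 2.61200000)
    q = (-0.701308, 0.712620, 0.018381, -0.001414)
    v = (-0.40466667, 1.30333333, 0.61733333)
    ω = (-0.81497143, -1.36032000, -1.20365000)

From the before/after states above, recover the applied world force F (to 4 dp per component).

Δv = v₁−v₀ = (-0.00466667, 0.00333333, 0.01733333)
m·(v₁−v₀)/dt = (-0.7000, 0.5000, 2.6000)

F = (-0.7000, 0.5000, 2.6000)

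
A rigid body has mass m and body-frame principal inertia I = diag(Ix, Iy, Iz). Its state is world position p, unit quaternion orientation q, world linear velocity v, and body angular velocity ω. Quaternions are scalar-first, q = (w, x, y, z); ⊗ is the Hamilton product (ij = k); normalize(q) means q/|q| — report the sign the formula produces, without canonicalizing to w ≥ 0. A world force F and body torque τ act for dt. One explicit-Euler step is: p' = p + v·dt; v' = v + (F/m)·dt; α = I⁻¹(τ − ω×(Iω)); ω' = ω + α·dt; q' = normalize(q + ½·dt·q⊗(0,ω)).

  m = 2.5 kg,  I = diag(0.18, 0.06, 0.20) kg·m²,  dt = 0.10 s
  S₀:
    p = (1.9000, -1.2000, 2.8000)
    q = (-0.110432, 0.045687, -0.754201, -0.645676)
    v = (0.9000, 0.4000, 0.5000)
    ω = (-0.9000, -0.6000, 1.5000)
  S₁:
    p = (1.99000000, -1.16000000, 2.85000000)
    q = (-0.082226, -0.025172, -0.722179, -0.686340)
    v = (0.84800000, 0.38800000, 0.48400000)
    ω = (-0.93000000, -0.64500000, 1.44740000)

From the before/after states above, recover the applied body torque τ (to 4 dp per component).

τ = (-0.1800, 0.0000, -0.1700)

ω₁ − ω₀ = (-0.03000000, -0.04500000, -0.05260000)
I·α + gyro = (-0.1800, 0.0000, -0.1700)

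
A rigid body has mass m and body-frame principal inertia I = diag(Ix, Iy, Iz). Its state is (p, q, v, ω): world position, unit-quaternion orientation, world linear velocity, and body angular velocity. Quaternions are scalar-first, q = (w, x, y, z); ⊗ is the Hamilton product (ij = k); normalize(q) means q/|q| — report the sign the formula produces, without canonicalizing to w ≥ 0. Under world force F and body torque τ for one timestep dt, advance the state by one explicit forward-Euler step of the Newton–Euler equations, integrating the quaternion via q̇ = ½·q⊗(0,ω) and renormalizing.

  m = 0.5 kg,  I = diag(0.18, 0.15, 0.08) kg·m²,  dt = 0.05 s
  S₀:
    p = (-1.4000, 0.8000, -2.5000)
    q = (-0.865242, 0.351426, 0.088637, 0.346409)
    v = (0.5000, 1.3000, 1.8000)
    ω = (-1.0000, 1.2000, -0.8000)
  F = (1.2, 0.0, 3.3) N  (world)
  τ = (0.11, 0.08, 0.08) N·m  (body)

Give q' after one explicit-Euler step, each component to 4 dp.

q⊗(0,ω) = (0.5221888, 0.3786416, -1.1035586, 1.2025418)
updated quaternion q' = (-0.8514, 0.3605, 0.0610, 0.3761)

q' = (-0.8514, 0.3605, 0.0610, 0.3761)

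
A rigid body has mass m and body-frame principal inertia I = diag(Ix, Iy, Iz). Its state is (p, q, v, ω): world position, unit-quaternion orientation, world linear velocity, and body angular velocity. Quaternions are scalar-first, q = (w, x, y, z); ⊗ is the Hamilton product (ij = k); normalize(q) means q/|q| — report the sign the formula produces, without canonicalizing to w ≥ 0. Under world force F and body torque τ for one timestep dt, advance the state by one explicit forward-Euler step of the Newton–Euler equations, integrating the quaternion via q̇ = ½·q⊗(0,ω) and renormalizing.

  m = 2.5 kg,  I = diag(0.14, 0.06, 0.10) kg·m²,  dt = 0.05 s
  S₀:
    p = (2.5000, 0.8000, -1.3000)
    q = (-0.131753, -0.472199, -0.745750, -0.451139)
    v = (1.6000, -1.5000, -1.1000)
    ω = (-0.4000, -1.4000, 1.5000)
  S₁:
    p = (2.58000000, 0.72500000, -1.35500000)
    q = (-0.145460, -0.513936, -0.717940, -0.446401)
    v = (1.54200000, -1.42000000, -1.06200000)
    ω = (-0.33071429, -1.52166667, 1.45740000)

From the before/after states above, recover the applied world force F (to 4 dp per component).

v₁ − v₀ = (-0.05800000, 0.08000000, 0.03800000)
F = m·Δv/dt = (-2.9000, 4.0000, 1.9000)

F = (-2.9000, 4.0000, 1.9000)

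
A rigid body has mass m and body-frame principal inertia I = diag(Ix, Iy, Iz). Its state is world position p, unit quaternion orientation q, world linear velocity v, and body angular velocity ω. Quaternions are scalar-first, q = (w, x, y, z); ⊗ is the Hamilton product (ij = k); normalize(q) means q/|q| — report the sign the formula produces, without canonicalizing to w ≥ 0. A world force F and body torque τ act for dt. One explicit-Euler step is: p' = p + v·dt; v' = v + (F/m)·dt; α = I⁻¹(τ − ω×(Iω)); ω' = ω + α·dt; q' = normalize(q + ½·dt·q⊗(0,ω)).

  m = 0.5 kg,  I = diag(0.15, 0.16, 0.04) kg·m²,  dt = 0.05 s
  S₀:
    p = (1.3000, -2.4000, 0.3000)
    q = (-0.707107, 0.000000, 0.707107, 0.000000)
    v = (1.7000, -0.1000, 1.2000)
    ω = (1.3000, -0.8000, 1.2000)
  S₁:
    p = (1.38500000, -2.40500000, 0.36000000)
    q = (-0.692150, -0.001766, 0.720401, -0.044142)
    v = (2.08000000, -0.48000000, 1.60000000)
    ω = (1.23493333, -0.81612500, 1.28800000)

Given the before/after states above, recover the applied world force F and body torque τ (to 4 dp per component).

rate change Δω = (-0.06506667, -0.01612500, 0.08800000)
τ = I·(Δω/dt) + ω₀×(Iω₀) = (-0.0800, 0.1200, 0.0600)
velocity change Δv = (0.38000000, -0.38000000, 0.40000000)
F = m·Δv/dt = (3.8000, -3.8000, 4.0000)

F = (3.8000, -3.8000, 4.0000)
τ = (-0.0800, 0.1200, 0.0600)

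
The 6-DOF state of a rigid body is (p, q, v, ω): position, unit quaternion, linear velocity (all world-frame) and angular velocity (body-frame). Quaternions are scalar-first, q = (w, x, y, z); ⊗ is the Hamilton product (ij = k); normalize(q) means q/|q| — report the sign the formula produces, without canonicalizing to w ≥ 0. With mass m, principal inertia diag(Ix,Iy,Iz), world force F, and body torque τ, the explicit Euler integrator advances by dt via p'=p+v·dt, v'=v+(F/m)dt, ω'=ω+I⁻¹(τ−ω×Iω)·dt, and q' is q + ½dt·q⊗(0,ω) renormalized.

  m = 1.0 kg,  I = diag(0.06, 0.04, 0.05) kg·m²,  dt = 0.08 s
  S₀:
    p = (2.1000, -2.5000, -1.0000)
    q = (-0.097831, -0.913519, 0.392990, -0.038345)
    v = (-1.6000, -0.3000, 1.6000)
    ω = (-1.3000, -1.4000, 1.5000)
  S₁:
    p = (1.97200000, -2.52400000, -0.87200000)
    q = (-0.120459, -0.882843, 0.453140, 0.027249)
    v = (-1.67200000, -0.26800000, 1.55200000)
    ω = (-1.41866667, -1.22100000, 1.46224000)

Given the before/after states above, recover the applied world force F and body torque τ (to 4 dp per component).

ω₁ − ω₀ = (-0.11866667, 0.17900000, -0.03776000)
ω₀×(Iω₀) = (-0.0210, -0.0195, -0.0364)
applied torque τ = (-0.1100, 0.0700, -0.0600)
Δv = v₁−v₀ = (-0.07200000, 0.03200000, -0.04800000)
applied force F = (-0.9000, 0.4000, -0.6000)

F = (-0.9000, 0.4000, -0.6000)
τ = (-0.1100, 0.0700, -0.0600)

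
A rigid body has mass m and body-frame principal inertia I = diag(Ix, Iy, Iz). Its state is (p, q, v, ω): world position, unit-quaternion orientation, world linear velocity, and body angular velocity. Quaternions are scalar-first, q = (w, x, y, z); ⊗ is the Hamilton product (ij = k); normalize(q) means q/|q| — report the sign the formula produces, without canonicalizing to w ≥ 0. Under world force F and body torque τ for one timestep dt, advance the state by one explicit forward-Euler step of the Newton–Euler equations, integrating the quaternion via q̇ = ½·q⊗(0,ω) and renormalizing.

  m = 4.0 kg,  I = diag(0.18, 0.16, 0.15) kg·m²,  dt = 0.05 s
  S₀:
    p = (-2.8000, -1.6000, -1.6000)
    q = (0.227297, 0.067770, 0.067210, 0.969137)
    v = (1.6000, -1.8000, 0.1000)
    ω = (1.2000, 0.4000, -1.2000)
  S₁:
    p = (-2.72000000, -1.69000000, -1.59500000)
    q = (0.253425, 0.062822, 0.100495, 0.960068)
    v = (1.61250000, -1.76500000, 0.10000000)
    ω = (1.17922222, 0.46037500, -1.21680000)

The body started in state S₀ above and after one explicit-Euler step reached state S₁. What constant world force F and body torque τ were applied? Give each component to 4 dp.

Δv = v₁−v₀ = (0.01250000, 0.03500000, 0.00000000)
F = m·Δv/dt = (1.0000, 2.8000, 0.0000)
ω₁ − ω₀ = (-0.02077778, 0.06037500, -0.01680000)
ω₀×(Iω₀) = (0.0048, -0.0432, -0.0096)
I·α + gyro = (-0.0700, 0.1500, -0.0600)

F = (1.0000, 2.8000, 0.0000)
τ = (-0.0700, 0.1500, -0.0600)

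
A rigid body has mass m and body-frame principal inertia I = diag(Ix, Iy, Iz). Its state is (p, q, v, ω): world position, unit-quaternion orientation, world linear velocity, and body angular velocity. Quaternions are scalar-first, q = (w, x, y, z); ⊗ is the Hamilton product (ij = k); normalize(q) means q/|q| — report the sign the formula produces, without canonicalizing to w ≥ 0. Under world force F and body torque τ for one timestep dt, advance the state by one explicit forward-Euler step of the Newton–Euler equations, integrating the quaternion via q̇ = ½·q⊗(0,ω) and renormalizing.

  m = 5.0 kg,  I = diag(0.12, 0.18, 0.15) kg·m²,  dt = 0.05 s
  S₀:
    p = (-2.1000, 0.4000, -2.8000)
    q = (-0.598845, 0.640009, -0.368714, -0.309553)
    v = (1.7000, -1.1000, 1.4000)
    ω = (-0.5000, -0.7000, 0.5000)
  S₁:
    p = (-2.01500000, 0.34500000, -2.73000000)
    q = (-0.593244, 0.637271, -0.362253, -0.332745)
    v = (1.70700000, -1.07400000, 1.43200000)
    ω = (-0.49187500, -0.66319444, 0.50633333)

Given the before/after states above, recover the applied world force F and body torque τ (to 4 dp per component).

velocity change Δv = (0.00700000, 0.02600000, 0.03200000)
F = m·Δv/dt = (0.7000, 2.6000, 3.2000)
rate change Δω = (0.00812500, 0.03680556, 0.00633333)
τ = I·(Δω/dt) + ω₀×(Iω₀) = (0.0300, 0.1400, 0.0400)

F = (0.7000, 2.6000, 3.2000)
τ = (0.0300, 0.1400, 0.0400)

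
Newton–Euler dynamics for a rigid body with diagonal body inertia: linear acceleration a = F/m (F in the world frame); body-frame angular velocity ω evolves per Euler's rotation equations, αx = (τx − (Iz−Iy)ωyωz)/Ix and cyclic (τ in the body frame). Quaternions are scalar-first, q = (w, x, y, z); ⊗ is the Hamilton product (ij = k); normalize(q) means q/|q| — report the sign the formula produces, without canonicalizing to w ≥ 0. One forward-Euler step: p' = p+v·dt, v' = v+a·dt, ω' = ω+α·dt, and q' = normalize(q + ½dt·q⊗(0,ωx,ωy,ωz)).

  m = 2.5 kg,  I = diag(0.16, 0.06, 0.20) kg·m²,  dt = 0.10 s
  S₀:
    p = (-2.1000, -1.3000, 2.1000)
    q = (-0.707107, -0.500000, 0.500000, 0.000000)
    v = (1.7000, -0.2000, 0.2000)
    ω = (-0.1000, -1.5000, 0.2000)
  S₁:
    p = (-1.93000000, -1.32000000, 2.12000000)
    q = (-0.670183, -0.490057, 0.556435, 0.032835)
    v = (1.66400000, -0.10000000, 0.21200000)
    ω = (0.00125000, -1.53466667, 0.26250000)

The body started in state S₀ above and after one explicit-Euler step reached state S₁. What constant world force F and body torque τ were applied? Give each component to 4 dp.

velocity change Δv = (-0.03600000, 0.10000000, 0.01200000)
F = m·Δv/dt = (-0.9000, 2.5000, 0.3000)
ω₁ − ω₀ = (0.10125000, -0.03466667, 0.06250000)
applied torque τ = (0.1200, -0.0200, 0.1100)

F = (-0.9000, 2.5000, 0.3000)
τ = (0.1200, -0.0200, 0.1100)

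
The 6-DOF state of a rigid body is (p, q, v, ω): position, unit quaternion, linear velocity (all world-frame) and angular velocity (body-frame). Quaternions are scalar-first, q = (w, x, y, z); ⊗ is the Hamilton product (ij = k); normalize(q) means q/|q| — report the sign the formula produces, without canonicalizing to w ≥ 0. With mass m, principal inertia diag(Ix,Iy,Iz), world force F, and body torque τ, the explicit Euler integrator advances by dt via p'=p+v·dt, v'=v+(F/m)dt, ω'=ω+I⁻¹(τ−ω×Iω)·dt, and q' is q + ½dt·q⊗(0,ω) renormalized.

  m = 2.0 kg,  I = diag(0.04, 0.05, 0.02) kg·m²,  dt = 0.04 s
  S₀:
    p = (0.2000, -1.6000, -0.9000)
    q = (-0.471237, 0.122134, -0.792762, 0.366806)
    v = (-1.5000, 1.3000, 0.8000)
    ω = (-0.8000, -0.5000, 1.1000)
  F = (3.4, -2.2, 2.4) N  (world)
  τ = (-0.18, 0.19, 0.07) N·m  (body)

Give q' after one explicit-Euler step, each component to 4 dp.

2q̇ = q⊗(0,ω) = (-0.7021604, -0.3116456, -0.1921737, -1.2136373)
q + ½dt·q⊗(0,ω), renormalized = (-0.4851, 0.1159, -0.7963, 0.3424)

q' = (-0.4851, 0.1159, -0.7963, 0.3424)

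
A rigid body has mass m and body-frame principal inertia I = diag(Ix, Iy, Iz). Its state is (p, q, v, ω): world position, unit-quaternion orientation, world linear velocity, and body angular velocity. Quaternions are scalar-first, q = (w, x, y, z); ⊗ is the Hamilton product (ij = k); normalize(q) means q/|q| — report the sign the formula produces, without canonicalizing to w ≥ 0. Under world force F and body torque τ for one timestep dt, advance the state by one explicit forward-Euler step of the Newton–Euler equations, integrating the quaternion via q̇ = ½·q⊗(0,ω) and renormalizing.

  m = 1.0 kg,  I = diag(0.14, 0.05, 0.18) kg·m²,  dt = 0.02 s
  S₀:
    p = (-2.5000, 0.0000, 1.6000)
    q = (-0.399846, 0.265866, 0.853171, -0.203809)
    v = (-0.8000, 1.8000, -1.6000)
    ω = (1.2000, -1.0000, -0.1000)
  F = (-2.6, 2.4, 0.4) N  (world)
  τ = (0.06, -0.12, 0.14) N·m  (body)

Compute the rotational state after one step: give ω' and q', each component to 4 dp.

precession coupling ω×(Iω) = (0.0130, 0.0048, 0.1080)
α = I⁻¹(τ − ω×Iω) = (0.3357, -2.4960, 0.1778)
ω' = ω + α·dt = (1.2067, -1.0499, -0.0964)
q⊗(0,ω) = (0.5137509, -0.7689413, 0.1818618, -1.2496866)
q' = normalize(q + ½dt·q⊗(0,ω)) = (-0.3947, 0.2581, 0.8549, -0.2163)

ω' = (1.2067, -1.0499, -0.0964)
q' = (-0.3947, 0.2581, 0.8549, -0.2163)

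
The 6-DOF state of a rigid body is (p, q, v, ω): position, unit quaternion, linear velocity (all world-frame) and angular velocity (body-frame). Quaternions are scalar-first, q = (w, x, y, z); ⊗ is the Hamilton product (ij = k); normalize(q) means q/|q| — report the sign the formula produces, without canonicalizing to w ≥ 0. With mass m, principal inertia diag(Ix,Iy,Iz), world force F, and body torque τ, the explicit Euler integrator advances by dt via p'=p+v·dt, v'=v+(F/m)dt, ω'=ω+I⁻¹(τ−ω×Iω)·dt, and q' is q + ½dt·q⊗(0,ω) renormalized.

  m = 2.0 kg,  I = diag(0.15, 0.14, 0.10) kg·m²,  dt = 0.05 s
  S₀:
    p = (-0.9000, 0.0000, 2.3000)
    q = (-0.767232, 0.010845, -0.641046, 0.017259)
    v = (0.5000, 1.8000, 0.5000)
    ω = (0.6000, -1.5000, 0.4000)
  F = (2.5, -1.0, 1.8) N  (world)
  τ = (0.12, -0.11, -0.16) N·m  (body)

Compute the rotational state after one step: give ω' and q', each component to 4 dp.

gyro term ω×Iω = (0.0240, 0.0120, 0.0090)
angular accel α = (0.6400, -0.8714, -1.6900)
ω + α·dt = (0.6320, -1.5436, 0.3155)
q⊗(0,ω) = (-0.9749796, -0.6908691, 1.1568654, 0.0614673)
updated quaternion q' = (-0.7909, -0.0064, -0.6116, 0.0188)

ω' = (0.6320, -1.5436, 0.3155)
q' = (-0.7909, -0.0064, -0.6116, 0.0188)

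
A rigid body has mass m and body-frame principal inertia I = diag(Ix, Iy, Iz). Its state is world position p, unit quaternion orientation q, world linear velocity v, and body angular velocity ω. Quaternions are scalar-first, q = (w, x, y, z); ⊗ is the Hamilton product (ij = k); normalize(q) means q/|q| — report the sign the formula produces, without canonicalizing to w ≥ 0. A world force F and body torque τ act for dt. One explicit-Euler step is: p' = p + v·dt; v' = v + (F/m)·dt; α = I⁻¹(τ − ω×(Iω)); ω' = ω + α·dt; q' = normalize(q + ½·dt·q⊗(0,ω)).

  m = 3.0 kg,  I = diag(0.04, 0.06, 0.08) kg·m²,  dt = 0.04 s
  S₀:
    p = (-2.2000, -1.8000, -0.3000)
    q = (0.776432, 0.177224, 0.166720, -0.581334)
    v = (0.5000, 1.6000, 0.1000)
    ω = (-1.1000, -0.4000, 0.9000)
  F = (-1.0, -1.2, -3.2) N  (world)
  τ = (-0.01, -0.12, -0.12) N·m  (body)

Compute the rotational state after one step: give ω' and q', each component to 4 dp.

ω×(Iω) gyroscopic = (-0.0072, 0.0396, 0.0088)
(τ − ω×Iω)/I = (-0.0700, -2.6600, -1.6100)
ω' = ω + α·dt = (-1.1028, -0.5064, 0.8356)
2q̇ = q⊗(0,ω) = (0.7848350, -0.9365608, 0.1693930, 0.8112912)
updated quaternion q' = (0.7918, 0.1584, 0.1700, -0.5649)

ω' = (-1.1028, -0.5064, 0.8356)
q' = (0.7918, 0.1584, 0.1700, -0.5649)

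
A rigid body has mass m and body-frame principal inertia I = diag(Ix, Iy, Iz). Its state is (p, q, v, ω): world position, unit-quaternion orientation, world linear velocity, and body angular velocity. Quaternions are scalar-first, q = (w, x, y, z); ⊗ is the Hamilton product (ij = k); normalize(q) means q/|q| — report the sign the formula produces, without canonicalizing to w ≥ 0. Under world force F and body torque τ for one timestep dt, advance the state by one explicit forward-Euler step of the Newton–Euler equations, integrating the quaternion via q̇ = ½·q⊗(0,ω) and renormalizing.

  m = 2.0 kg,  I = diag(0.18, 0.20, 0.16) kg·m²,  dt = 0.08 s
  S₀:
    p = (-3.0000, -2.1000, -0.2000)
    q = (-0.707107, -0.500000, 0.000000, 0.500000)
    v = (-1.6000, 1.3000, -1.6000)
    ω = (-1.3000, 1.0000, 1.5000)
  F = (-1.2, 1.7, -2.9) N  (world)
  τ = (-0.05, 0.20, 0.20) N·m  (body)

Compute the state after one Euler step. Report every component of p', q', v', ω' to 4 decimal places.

a = F/m = (-0.6000, 0.8500, -1.4500)
p' = p + v·dt = (-3.1280, -1.9960, -0.3280)
v' = v + a·dt = (-1.6480, 1.3680, -1.7160)
precession coupling ω×(Iω) = (-0.0600, -0.0390, -0.0260)
α = I⁻¹(τ − ω×Iω) = (0.0556, 1.1950, 1.4125)
ω + α·dt = (-1.2956, 1.0956, 1.6130)
2q̇ = q⊗(0,ω) = (-1.4000000, 0.4192391, -0.6071070, -1.5606605)
q + ½dt·q⊗(0,ω), renormalized = (-0.7601, -0.4813, -0.0242, 0.4359)

p' = (-3.1280, -1.9960, -0.3280)
q' = (-0.7601, -0.4813, -0.0242, 0.4359)
v' = (-1.6480, 1.3680, -1.7160)
ω' = (-1.2956, 1.0956, 1.6130)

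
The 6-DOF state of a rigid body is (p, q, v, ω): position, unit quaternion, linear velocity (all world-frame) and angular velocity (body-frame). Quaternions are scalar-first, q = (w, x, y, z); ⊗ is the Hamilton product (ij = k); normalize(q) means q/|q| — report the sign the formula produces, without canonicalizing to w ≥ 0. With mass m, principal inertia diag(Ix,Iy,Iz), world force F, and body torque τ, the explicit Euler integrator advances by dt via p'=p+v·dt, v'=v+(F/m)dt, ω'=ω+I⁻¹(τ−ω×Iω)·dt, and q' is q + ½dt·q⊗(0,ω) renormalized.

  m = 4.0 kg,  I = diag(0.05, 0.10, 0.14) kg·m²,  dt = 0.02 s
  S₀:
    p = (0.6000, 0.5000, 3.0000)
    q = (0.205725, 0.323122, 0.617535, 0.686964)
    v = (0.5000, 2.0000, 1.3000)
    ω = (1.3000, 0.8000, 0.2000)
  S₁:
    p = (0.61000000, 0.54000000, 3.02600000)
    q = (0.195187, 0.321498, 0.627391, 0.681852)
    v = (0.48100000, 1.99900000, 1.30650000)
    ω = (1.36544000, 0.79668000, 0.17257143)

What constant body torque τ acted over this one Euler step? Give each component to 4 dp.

τ = (0.1700, -0.0400, -0.1400)

ω₁ − ω₀ = (0.06544000, -0.00332000, -0.02742857)
precession coupling = (0.0064, -0.0234, 0.0520)
I·α + gyro = (0.1700, -0.0400, -0.1400)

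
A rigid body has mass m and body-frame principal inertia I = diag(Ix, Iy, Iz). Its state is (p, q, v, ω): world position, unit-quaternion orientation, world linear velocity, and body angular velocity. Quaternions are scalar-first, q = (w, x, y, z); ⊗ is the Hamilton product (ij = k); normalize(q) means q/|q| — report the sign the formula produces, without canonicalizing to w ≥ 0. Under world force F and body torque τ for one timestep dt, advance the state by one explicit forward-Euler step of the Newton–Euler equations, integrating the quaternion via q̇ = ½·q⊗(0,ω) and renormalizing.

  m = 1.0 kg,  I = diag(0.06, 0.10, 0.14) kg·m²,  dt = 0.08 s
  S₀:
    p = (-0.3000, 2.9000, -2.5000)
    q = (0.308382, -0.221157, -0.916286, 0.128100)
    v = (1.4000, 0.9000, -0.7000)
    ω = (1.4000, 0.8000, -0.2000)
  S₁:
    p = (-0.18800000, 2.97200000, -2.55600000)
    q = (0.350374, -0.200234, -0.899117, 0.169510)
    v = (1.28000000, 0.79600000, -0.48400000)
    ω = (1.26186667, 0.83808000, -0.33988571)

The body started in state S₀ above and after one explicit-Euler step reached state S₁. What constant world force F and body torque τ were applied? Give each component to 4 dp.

rate change Δω = (-0.13813333, 0.03808000, -0.13988571)
I·α + gyro = (-0.1100, 0.0700, -0.2000)
v₁ − v₀ = (-0.12000000, -0.10400000, 0.21600000)
applied force F = (-1.5000, -1.3000, 2.7000)

F = (-1.5000, -1.3000, 2.7000)
τ = (-0.1100, 0.0700, -0.2000)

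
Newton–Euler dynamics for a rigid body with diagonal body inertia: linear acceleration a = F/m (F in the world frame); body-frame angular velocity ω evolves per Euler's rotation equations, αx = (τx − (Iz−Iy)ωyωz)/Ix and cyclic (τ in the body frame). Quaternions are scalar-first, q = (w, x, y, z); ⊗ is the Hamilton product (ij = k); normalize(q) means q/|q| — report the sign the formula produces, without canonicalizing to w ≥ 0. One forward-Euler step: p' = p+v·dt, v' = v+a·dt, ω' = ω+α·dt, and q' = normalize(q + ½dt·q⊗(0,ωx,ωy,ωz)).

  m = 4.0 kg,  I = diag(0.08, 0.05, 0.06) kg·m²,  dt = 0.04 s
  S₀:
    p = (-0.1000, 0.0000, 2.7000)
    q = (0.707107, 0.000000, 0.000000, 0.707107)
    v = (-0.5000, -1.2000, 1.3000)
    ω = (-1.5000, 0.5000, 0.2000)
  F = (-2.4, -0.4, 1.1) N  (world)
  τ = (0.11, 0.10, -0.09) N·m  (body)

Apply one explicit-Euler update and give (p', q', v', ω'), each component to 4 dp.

precession coupling ω×(Iω) = (0.0010, -0.0060, 0.0225)
α = I⁻¹(τ − ω×Iω) = (1.3625, 2.1200, -1.8750)
ω' = ω + α·dt = (-1.4455, 0.5848, 0.1250)
Hamilton product q⊗(0,ω) = (-0.1414214, -1.4142140, -0.7071070, 0.1414214)
updated quaternion q' = (0.7039, -0.0283, -0.0141, 0.7096)
linear accel F/m = (-0.6000, -0.1000, 0.2750)
new position p' = (-0.1200, -0.0480, 2.7520)
v' = v + a·dt = (-0.5240, -1.2040, 1.3110)

p' = (-0.1200, -0.0480, 2.7520)
q' = (0.7039, -0.0283, -0.0141, 0.7096)
v' = (-0.5240, -1.2040, 1.3110)
ω' = (-1.4455, 0.5848, 0.1250)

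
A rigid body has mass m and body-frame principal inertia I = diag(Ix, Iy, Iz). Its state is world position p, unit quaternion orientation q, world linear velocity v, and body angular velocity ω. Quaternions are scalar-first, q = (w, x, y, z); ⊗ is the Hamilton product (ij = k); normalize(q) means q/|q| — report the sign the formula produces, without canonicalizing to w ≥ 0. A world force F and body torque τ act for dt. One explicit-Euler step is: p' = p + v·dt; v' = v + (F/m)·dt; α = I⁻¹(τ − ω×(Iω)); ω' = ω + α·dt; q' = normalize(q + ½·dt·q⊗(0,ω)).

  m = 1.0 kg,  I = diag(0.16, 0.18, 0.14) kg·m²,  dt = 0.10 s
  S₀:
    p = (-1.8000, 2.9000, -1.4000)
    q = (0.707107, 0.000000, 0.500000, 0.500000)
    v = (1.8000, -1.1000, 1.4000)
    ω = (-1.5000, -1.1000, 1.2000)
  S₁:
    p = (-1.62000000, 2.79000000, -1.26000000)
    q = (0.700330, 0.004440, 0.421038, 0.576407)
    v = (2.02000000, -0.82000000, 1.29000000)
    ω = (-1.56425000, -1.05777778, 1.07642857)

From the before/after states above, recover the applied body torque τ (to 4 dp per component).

rate change Δω = (-0.06425000, 0.04222222, -0.12357143)
gyro term ω₀×Iω₀ = (0.0528, -0.0360, 0.0330)
applied torque τ = (-0.0500, 0.0400, -0.1400)

τ = (-0.0500, 0.0400, -0.1400)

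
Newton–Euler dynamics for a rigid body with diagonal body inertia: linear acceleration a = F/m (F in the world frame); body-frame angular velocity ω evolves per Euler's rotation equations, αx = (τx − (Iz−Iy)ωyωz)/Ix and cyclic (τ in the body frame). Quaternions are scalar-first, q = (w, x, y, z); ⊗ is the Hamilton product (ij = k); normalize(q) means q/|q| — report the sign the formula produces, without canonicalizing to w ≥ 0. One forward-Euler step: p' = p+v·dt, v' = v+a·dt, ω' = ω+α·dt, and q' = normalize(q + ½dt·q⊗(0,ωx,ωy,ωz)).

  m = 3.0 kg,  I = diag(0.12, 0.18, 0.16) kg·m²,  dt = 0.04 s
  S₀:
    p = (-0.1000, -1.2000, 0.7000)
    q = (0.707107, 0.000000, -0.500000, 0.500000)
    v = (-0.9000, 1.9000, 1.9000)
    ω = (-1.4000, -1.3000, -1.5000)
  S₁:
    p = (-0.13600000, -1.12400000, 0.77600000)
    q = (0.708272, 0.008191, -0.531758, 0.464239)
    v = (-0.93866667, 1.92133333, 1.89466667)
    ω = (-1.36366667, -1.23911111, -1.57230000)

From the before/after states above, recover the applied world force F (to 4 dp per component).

F = (-2.9000, 1.6000, -0.4000)

Δv = v₁−v₀ = (-0.03866667, 0.02133333, -0.00533333)
m·(v₁−v₀)/dt = (-2.9000, 1.6000, -0.4000)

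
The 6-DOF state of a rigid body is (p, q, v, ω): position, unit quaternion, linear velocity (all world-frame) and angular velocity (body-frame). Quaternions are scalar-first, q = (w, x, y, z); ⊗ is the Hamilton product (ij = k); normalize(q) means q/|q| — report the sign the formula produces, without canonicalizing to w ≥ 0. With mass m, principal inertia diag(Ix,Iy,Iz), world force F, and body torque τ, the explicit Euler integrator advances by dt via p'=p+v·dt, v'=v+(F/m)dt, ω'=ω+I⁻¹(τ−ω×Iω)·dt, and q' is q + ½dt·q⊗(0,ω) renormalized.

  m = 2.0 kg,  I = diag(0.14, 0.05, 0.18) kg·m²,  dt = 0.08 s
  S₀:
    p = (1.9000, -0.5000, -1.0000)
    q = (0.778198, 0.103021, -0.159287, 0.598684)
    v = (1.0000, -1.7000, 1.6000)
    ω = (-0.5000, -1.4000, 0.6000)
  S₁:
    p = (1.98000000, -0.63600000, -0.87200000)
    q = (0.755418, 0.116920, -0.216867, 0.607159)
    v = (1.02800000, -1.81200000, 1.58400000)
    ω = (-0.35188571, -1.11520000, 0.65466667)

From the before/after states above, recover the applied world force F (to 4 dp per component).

Δv = v₁−v₀ = (0.02800000, -0.11200000, -0.01600000)
m·(v₁−v₀)/dt = (0.7000, -2.8000, -0.4000)

F = (0.7000, -2.8000, -0.4000)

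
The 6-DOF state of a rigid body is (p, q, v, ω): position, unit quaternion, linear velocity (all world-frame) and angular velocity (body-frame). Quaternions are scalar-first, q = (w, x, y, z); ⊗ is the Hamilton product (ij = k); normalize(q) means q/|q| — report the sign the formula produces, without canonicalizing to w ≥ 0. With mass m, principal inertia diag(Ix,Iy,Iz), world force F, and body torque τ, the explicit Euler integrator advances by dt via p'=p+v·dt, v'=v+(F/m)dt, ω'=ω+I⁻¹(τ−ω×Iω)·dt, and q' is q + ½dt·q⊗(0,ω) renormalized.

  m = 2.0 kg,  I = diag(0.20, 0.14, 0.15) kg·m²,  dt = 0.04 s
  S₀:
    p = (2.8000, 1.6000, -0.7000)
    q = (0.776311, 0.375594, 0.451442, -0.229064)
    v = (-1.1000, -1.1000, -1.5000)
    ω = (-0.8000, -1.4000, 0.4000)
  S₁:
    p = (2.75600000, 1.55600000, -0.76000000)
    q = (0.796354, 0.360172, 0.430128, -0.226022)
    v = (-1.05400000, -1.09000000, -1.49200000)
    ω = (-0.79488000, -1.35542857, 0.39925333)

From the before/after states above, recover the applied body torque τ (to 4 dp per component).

rate change Δω = (0.00512000, 0.04457143, -0.00074667)
applied torque τ = (0.0200, 0.1400, -0.0700)

τ = (0.0200, 0.1400, -0.0700)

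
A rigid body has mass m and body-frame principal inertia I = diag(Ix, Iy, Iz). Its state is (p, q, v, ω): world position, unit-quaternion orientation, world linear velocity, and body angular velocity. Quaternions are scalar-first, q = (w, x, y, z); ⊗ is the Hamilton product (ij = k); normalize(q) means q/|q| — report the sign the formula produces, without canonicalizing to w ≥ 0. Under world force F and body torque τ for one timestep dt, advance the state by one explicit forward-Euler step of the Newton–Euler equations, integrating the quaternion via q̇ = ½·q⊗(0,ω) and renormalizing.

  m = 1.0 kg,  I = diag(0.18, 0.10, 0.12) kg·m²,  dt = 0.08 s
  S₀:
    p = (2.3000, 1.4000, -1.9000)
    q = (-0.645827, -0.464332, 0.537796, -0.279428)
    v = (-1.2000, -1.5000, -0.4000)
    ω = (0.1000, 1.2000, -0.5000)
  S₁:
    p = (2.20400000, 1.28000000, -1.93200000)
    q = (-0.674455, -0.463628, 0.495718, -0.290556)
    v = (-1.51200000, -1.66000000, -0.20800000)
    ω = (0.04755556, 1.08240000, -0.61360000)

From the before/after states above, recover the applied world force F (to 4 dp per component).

F = (-3.9000, -2.0000, 2.4000)

Δv = v₁−v₀ = (-0.31200000, -0.16000000, 0.19200000)
applied force F = (-3.9000, -2.0000, 2.4000)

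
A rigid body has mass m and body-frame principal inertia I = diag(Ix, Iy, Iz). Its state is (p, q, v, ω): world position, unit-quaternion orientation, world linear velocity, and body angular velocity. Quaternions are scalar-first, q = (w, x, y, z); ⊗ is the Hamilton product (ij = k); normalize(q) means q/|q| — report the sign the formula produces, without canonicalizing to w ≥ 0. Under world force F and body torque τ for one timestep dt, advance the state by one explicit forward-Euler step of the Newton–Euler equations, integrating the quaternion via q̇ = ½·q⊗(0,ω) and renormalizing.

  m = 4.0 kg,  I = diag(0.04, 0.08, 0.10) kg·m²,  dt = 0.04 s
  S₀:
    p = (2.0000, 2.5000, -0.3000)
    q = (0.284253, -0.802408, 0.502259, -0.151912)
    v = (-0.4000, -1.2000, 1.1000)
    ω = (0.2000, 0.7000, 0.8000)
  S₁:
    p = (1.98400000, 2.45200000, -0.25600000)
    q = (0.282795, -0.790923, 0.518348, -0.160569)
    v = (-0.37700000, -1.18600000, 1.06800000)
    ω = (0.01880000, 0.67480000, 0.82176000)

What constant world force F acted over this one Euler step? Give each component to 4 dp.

Δv = v₁−v₀ = (0.02300000, 0.01400000, -0.03200000)
F = m·Δv/dt = (2.3000, 1.4000, -3.2000)

F = (2.3000, 1.4000, -3.2000)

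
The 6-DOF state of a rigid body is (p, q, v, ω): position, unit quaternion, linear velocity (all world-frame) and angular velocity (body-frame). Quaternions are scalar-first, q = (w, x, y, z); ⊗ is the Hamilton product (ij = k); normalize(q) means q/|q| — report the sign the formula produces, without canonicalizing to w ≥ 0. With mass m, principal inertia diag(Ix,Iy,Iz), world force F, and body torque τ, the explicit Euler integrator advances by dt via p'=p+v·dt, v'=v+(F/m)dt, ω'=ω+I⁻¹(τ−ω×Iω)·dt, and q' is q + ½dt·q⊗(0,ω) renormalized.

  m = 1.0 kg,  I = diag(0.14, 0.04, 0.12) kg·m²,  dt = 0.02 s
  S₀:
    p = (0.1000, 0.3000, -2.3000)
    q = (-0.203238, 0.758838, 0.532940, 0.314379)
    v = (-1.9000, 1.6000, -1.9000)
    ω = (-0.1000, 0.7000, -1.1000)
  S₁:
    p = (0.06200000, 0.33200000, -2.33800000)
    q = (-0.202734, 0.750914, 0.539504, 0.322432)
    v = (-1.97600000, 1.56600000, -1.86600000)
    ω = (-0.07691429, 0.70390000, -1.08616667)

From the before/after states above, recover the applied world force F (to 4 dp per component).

F = (-3.8000, -1.7000, 1.7000)

velocity change Δv = (-0.07600000, -0.03400000, 0.03400000)
applied force F = (-3.8000, -1.7000, 1.7000)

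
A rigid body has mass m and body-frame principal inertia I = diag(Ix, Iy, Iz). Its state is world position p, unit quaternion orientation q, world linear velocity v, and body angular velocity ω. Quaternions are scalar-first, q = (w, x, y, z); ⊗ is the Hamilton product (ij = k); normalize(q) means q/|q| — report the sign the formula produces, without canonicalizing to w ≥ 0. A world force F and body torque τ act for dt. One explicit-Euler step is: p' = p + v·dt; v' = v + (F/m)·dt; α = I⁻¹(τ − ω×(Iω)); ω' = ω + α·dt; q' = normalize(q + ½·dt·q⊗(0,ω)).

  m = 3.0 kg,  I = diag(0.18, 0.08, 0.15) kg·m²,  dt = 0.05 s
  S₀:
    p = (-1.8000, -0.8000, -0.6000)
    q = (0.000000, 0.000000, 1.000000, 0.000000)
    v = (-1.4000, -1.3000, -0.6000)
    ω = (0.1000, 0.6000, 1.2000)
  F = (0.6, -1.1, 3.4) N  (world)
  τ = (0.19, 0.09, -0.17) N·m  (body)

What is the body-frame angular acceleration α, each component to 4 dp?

precession coupling ω×(Iω) = (0.0504, 0.0036, -0.0060)
(τ − ω×Iω)/I = (0.7756, 1.0800, -1.0933)

α = (0.7756, 1.0800, -1.0933)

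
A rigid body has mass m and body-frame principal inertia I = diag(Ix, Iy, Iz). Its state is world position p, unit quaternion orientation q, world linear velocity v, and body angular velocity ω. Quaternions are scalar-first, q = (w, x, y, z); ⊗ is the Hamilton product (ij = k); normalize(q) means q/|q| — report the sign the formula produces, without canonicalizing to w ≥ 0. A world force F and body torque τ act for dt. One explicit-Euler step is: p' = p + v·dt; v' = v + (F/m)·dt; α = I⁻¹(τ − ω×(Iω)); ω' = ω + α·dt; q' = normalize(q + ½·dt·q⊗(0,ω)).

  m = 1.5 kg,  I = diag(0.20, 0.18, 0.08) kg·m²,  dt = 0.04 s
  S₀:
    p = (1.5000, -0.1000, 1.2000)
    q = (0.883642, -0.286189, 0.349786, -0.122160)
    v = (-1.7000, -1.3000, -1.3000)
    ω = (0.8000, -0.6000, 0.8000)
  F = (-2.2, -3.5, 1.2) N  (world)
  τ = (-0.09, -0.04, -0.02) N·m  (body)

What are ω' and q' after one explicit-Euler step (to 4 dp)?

ω' = (0.7724, -0.6260, 0.7852)
q' = (0.8941, -0.2678, 0.3417, -0.1101)

precession coupling ω×(Iω) = (0.0480, 0.0768, 0.0096)
angular accel α = (-0.6900, -0.6489, -0.3700)
ω' = ω + α·dt = (0.7724, -0.6260, 0.7852)
Hamilton product q⊗(0,ω) = (0.5365508, 0.9134464, -0.3989620, 0.5987982)
updated quaternion q' = (0.8941, -0.2678, 0.3417, -0.1101)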